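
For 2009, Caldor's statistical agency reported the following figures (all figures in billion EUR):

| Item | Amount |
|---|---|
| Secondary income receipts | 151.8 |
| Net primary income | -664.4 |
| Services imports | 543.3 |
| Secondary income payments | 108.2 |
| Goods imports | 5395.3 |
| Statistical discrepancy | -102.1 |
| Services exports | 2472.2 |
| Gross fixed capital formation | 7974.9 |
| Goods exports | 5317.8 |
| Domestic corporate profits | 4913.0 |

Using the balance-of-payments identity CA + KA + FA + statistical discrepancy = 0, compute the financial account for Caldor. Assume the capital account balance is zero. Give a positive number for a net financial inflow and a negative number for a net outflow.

Goods balance = 5317.8 - 5395.3 = -77.5
Services balance = 2472.2 - 543.3 = 1928.9
Trade balance (goods + services) = -77.5 + 1928.9 = 1851.4
Net primary income = -664.4
Net secondary income = 151.8 - 108.2 = 43.6
Current account = 1851.4 + (-664.4) + 43.6 = 1230.6
Financial account = -(1230.6 + (-102.1)) = -1128.5

-1128.5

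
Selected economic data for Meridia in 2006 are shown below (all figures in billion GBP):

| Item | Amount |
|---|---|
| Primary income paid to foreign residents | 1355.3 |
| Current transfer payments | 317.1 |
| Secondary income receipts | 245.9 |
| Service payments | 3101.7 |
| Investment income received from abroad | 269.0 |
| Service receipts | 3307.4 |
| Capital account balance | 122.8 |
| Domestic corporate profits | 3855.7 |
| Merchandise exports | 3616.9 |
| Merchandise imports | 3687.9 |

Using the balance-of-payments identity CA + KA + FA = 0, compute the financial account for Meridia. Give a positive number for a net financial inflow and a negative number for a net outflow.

Goods balance = 3616.9 - 3687.9 = -71.0
Services balance = 3307.4 - 3101.7 = 205.7
Trade balance (goods + services) = -71.0 + 205.7 = 134.7
Net primary income = 269.0 - 1355.3 = -1086.3
Net secondary income = 245.9 - 317.1 = -71.2
Current account = 134.7 + (-1086.3) + (-71.2) = -1022.8
Financial account = -(-1022.8 + 122.8) = 900.0

900.0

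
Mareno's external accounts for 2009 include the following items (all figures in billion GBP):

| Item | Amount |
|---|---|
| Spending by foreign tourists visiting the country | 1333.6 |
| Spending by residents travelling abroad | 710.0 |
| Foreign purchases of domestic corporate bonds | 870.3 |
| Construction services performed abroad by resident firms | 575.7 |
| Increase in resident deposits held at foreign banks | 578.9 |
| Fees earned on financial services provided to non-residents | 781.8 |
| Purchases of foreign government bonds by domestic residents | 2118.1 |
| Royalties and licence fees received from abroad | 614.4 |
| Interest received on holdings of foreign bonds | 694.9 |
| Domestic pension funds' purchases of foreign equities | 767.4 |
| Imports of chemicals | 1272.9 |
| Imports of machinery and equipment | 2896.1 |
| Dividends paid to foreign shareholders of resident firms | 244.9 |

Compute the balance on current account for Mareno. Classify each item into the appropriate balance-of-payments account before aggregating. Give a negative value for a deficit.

-1123.5

Goods: -1272.9 - 2896.1 = -4169.0
Services: 1333.6 + 575.7 + 781.8 + 614.4 - 710.0 = 2595.5
Primary income: 694.9 - 244.9 = 450.0
Current account = (-4169.0) + 2595.5 + 450.0 = -1123.5
(Excluded from the current account — financial account: foreign purchases of domestic corporate bonds 870.3, increase in resident deposits held at foreign banks 578.9, purchases of foreign government bonds by domestic residents 2118.1, domestic pension funds' purchases of foreign equities 767.4.)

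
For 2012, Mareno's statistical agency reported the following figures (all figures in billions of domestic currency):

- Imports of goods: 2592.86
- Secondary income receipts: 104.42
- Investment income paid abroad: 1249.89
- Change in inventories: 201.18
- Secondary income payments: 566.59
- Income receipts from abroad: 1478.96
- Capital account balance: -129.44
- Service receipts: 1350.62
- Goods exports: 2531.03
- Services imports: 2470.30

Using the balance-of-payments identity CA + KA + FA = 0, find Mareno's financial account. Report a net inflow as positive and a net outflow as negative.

Goods balance = 2531.03 - 2592.86 = -61.83
Services balance = 1350.62 - 2470.30 = -1119.68
Trade balance (goods + services) = -61.83 + (-1119.68) = -1181.51
Net primary income = 1478.96 - 1249.89 = 229.07
Net secondary income = 104.42 - 566.59 = -462.17
Current account = -1181.51 + 229.07 + (-462.17) = -1414.61
Financial account = -(-1414.61 + (-129.44)) = 1544.05

1544.05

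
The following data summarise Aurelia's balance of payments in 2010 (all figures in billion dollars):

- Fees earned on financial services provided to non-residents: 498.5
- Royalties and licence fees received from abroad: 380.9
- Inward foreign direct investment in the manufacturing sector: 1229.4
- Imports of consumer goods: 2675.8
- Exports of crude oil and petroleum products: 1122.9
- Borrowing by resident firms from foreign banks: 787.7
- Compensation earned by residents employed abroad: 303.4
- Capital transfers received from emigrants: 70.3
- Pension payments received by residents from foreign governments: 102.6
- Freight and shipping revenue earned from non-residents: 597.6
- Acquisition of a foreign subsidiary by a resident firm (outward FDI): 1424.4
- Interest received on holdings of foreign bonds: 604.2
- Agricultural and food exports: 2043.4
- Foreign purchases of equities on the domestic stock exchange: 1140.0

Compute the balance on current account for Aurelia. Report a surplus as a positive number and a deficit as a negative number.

Goods: 1122.9 + 2043.4 - 2675.8 = 490.5
Services: 498.5 + 380.9 + 597.6 = 1477.0
Primary income: 604.2 + 303.4 = 907.6
Secondary income: 102.6
Current account = 490.5 + 1477.0 + 907.6 + 102.6 = 2977.7
(Excluded from the current account — financial account: inward foreign direct investment in the manufacturing sector 1229.4, borrowing by resident firms from foreign banks 787.7, acquisition of a foreign subsidiary by a resident firm (outward FDI) 1424.4, foreign purchases of equities on the domestic stock exchange 1140.0; capital account: capital transfers received from emigrants 70.3.)

2977.7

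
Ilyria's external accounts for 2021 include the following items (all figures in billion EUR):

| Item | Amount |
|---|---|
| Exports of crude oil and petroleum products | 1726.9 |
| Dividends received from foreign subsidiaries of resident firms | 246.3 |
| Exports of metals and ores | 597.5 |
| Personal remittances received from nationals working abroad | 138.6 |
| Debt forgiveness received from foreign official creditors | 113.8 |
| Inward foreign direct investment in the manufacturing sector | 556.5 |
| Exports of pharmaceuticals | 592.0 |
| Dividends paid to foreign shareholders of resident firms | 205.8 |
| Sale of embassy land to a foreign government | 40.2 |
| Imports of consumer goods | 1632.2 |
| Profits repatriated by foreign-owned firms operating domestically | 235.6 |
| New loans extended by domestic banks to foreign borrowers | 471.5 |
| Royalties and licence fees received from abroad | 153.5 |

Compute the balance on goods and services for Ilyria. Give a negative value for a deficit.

1437.7

Goods: 592.0 + 597.5 - 1632.2 + 1726.9 = 1284.2
Services: 153.5
Trade balance = 1284.2 + 153.5 = 1437.7
(Excluded from the trade balance — primary income: dividends received from foreign subsidiaries of resident firms 246.3, dividends paid to foreign shareholders of resident firms 205.8, profits repatriated by foreign-owned firms operating domestically 235.6; secondary income: personal remittances received from nationals working abroad 138.6; capital account: debt forgiveness received from foreign official creditors 113.8, sale of embassy land to a foreign government 40.2; financial account: inward foreign direct investment in the manufacturing sector 556.5, new loans extended by domestic banks to foreign borrowers 471.5.)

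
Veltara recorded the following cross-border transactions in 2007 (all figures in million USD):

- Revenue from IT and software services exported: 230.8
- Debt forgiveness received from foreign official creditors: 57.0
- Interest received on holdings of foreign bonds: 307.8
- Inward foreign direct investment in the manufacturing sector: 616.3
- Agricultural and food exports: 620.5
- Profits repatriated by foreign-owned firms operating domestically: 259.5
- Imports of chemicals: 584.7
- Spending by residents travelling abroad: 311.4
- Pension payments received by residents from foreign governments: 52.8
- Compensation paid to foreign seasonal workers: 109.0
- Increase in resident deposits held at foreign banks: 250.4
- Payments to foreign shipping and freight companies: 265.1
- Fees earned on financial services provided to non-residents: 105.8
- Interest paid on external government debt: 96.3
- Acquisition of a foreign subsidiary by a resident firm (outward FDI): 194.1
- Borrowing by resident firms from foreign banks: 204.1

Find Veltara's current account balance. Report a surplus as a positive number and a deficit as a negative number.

Goods: -584.7 + 620.5 = 35.8
Services: 105.8 - 311.4 - 265.1 + 230.8 = -239.9
Primary income: 307.8 - 109.0 - 259.5 - 96.3 = -157.0
Secondary income: 52.8
Current account = 35.8 + (-239.9) + (-157.0) + 52.8 = -308.3
(Excluded from the current account — capital account: debt forgiveness received from foreign official creditors 57.0; financial account: inward foreign direct investment in the manufacturing sector 616.3, increase in resident deposits held at foreign banks 250.4, acquisition of a foreign subsidiary by a resident firm (outward FDI) 194.1, borrowing by resident firms from foreign banks 204.1.)

-308.3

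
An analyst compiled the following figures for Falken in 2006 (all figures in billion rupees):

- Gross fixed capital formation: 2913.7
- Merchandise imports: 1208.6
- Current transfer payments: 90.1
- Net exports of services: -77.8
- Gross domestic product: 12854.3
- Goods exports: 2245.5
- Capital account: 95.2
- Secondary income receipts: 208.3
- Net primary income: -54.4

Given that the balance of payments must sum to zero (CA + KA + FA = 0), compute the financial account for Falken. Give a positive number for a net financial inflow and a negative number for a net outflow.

-1118.1

Goods balance = 2245.5 - 1208.6 = 1036.9
Services balance = -77.8
Trade balance (goods + services) = 1036.9 + (-77.8) = 959.1
Net primary income = -54.4
Net secondary income = 208.3 - 90.1 = 118.2
Current account = 959.1 + (-54.4) + 118.2 = 1022.9
Financial account = -(1022.9 + 95.2) = -1118.1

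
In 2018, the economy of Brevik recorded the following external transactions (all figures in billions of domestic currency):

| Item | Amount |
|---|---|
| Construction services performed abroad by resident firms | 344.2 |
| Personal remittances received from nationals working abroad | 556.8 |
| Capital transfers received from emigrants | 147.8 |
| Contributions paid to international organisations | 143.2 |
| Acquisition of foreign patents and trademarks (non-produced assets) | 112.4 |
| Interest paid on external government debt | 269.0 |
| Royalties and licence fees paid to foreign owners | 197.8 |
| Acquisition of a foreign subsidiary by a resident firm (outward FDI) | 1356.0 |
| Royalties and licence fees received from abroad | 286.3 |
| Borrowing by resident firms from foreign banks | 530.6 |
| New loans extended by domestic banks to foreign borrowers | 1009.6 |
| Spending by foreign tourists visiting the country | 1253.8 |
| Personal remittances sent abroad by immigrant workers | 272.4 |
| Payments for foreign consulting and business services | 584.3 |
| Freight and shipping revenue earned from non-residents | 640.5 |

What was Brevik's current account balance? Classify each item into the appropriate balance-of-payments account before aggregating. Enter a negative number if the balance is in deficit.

Services: 344.2 - 584.3 + 1253.8 + 286.3 + 640.5 - 197.8 = 1742.7
Primary income: -269.0
Secondary income: -272.4 - 143.2 + 556.8 = 141.2
Current account = 1742.7 + (-269.0) + 141.2 = 1614.9
(Excluded from the current account — capital account: capital transfers received from emigrants 147.8, acquisition of foreign patents and trademarks (non-produced assets) 112.4; financial account: acquisition of a foreign subsidiary by a resident firm (outward FDI) 1356.0, borrowing by resident firms from foreign banks 530.6, new loans extended by domestic banks to foreign borrowers 1009.6.)

1614.9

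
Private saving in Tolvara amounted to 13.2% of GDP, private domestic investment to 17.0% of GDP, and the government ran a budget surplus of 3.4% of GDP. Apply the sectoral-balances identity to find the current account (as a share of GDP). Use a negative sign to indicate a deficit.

-0.4

By the sectoral-balances identity, CA = (S_private - I) + (T - G).
Private balance = 13.2 - 17.0 = -3.8
Government balance (T - G) = 3.4
CA = -3.8 + 3.4 = -0.4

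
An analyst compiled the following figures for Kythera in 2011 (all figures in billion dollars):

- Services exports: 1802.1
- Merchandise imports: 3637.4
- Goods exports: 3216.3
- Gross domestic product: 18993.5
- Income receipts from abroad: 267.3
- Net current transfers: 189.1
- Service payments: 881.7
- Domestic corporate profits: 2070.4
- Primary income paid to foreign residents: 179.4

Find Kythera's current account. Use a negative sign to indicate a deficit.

776.3

Goods balance = 3216.3 - 3637.4 = -421.1
Services balance = 1802.1 - 881.7 = 920.4
Trade balance (goods + services) = -421.1 + 920.4 = 499.3
Net primary income = 267.3 - 179.4 = 87.9
Net secondary income = 189.1
Current account = 499.3 + 87.9 + 189.1 = 776.3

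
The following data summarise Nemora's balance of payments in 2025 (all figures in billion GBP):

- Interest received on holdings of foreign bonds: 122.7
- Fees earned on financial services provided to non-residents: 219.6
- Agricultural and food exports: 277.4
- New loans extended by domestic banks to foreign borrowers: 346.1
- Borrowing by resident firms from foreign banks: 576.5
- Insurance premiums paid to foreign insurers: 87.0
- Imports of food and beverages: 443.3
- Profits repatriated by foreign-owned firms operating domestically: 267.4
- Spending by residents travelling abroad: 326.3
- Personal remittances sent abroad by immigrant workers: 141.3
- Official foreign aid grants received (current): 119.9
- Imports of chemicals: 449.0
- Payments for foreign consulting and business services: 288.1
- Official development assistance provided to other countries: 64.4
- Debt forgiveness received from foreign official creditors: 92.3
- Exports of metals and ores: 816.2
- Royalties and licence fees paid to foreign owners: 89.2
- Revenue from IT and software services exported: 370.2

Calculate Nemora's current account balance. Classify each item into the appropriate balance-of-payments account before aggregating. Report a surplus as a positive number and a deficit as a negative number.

Goods: 277.4 + 816.2 - 449.0 - 443.3 = 201.3
Services: -87.0 - 326.3 - 288.1 - 89.2 + 370.2 + 219.6 = -200.8
Primary income: -267.4 + 122.7 = -144.7
Secondary income: -141.3 - 64.4 + 119.9 = -85.8
Current account = 201.3 + (-200.8) + (-144.7) + (-85.8) = -230.0
(Excluded from the current account — financial account: new loans extended by domestic banks to foreign borrowers 346.1, borrowing by resident firms from foreign banks 576.5; capital account: debt forgiveness received from foreign official creditors 92.3.)

-230.0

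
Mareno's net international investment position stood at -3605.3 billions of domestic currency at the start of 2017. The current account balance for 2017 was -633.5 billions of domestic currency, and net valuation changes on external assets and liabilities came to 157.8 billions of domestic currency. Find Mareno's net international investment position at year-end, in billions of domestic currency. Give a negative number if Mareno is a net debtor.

-4081.0

Change in NIIP = current account + net valuation change = -633.5 + 157.8 = -475.7
End-of-year NIIP = -3605.3 + (-475.7) = -4081.0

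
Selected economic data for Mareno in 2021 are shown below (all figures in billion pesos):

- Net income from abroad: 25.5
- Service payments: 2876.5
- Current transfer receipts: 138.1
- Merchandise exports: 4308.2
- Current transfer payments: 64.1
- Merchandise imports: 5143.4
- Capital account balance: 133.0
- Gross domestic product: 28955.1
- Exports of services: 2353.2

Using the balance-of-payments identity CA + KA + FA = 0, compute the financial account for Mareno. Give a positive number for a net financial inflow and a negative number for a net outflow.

Goods balance = 4308.2 - 5143.4 = -835.2
Services balance = 2353.2 - 2876.5 = -523.3
Trade balance (goods + services) = -835.2 + (-523.3) = -1358.5
Net primary income = 25.5
Net secondary income = 138.1 - 64.1 = 74.0
Current account = -1358.5 + 25.5 + 74.0 = -1259.0
Financial account = -(-1259.0 + 133.0) = 1126.0

1126.0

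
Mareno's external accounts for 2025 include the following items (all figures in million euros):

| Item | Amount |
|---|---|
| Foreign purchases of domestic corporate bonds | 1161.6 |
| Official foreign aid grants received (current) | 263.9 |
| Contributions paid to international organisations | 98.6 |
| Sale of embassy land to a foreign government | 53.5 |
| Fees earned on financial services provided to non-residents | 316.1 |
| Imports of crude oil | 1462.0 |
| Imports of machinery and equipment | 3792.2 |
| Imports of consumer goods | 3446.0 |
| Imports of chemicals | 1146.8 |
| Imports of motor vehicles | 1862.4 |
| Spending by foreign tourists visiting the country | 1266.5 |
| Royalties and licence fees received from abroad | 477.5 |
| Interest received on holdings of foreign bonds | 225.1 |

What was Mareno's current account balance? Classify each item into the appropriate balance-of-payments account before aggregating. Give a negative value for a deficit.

Goods: -3792.2 - 1862.4 - 1462.0 - 3446.0 - 1146.8 = -11709.4
Services: 316.1 + 1266.5 + 477.5 = 2060.1
Primary income: 225.1
Secondary income: 263.9 - 98.6 = 165.3
Current account = (-11709.4) + 2060.1 + 225.1 + 165.3 = -9258.9
(Excluded from the current account — financial account: foreign purchases of domestic corporate bonds 1161.6; capital account: sale of embassy land to a foreign government 53.5.)

-9258.9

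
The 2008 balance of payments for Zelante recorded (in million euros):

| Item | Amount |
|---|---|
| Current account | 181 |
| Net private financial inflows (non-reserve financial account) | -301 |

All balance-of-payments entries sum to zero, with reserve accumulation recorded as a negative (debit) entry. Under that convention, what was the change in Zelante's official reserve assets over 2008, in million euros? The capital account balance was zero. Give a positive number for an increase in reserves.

-120

Official reserve transactions balance = -(181 + (-301)) = 120
An accumulation of reserves is recorded as a debit (negative entry), so the change in the stock of reserves is the negative of that balance.
Change in official reserves = -(120) = -120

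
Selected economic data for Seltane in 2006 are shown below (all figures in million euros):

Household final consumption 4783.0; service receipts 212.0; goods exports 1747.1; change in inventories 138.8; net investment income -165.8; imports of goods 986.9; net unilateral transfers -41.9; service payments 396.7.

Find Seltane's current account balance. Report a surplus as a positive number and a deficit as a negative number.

367.8

Goods balance = 1747.1 - 986.9 = 760.2
Services balance = 212.0 - 396.7 = -184.7
Trade balance (goods + services) = 760.2 + (-184.7) = 575.5
Net primary income = -165.8
Net secondary income = -41.9
Current account = 575.5 + (-165.8) + (-41.9) = 367.8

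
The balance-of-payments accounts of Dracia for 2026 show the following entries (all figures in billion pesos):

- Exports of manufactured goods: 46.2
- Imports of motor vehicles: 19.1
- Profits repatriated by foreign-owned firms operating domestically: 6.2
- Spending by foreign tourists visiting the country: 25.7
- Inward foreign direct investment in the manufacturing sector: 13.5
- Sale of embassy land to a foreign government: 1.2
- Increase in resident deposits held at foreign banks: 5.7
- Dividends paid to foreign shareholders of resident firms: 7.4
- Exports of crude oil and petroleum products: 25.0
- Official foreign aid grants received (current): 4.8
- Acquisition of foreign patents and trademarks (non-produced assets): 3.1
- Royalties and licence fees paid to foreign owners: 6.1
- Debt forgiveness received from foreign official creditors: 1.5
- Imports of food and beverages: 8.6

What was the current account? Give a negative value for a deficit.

54.3

Goods: -8.6 + 25.0 - 19.1 + 46.2 = 43.5
Services: 25.7 - 6.1 = 19.6
Primary income: -7.4 - 6.2 = -13.6
Secondary income: 4.8
Current account = 43.5 + 19.6 + (-13.6) + 4.8 = 54.3
(Excluded from the current account — financial account: inward foreign direct investment in the manufacturing sector 13.5, increase in resident deposits held at foreign banks 5.7; capital account: sale of embassy land to a foreign government 1.2, acquisition of foreign patents and trademarks (non-produced assets) 3.1, debt forgiveness received from foreign official creditors 1.5.)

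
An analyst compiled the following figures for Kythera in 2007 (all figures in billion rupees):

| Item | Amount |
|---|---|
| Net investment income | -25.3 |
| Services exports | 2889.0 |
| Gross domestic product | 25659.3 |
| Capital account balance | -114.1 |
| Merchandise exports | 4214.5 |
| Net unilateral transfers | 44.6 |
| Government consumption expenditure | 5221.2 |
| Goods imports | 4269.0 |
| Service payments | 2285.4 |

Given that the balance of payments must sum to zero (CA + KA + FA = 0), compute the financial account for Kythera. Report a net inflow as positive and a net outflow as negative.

Goods balance = 4214.5 - 4269.0 = -54.5
Services balance = 2889.0 - 2285.4 = 603.6
Trade balance (goods + services) = -54.5 + 603.6 = 549.1
Net primary income = -25.3
Net secondary income = 44.6
Current account = 549.1 + (-25.3) + 44.6 = 568.4
Financial account = -(568.4 + (-114.1)) = -454.3

-454.3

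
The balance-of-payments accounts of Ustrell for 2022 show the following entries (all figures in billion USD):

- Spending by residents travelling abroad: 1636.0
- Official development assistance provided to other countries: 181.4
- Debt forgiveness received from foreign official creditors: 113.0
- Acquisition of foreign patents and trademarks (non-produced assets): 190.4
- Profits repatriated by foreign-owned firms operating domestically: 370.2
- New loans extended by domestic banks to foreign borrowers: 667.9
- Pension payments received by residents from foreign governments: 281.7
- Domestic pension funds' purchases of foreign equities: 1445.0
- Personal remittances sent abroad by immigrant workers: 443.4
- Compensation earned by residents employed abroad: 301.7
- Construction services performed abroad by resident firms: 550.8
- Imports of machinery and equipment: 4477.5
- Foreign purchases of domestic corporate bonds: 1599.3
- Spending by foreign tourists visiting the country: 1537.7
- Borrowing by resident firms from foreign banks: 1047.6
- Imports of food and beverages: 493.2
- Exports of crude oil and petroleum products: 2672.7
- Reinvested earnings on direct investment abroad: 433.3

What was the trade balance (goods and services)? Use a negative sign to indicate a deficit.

Goods: 2672.7 - 493.2 - 4477.5 = -2298.0
Services: -1636.0 + 550.8 + 1537.7 = 452.5
Trade balance = -2298.0 + 452.5 = -1845.5
(Excluded from the trade balance — secondary income: official development assistance provided to other countries 181.4, pension payments received by residents from foreign governments 281.7, personal remittances sent abroad by immigrant workers 443.4; capital account: debt forgiveness received from foreign official creditors 113.0, acquisition of foreign patents and trademarks (non-produced assets) 190.4; primary income: profits repatriated by foreign-owned firms operating domestically 370.2, compensation earned by residents employed abroad 301.7, reinvested earnings on direct investment abroad 433.3; financial account: new loans extended by domestic banks to foreign borrowers 667.9, domestic pension funds' purchases of foreign equities 1445.0, foreign purchases of domestic corporate bonds 1599.3, borrowing by resident firms from foreign banks 1047.6.)

-1845.5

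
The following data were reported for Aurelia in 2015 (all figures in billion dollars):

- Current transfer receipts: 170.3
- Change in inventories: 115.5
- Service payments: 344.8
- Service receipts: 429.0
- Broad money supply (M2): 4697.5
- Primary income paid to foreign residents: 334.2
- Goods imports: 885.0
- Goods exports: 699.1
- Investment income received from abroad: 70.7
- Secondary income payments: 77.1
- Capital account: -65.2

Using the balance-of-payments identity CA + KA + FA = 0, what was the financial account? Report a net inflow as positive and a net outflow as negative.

Goods balance = 699.1 - 885.0 = -185.9
Services balance = 429.0 - 344.8 = 84.2
Trade balance (goods + services) = -185.9 + 84.2 = -101.7
Net primary income = 70.7 - 334.2 = -263.5
Net secondary income = 170.3 - 77.1 = 93.2
Current account = -101.7 + (-263.5) + 93.2 = -272.0
Financial account = -(-272.0 + (-65.2)) = 337.2

337.2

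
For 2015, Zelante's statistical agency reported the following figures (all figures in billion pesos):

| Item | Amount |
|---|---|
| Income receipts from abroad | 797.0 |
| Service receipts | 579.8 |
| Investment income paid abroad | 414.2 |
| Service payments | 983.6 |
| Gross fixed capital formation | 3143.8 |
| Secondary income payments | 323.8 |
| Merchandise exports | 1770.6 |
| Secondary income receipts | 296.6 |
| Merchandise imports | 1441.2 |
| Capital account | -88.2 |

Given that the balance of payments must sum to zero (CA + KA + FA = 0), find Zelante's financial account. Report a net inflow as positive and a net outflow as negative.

Goods balance = 1770.6 - 1441.2 = 329.4
Services balance = 579.8 - 983.6 = -403.8
Trade balance (goods + services) = 329.4 + (-403.8) = -74.4
Net primary income = 797.0 - 414.2 = 382.8
Net secondary income = 296.6 - 323.8 = -27.2
Current account = -74.4 + 382.8 + (-27.2) = 281.2
Financial account = -(281.2 + (-88.2)) = -193.0

-193.0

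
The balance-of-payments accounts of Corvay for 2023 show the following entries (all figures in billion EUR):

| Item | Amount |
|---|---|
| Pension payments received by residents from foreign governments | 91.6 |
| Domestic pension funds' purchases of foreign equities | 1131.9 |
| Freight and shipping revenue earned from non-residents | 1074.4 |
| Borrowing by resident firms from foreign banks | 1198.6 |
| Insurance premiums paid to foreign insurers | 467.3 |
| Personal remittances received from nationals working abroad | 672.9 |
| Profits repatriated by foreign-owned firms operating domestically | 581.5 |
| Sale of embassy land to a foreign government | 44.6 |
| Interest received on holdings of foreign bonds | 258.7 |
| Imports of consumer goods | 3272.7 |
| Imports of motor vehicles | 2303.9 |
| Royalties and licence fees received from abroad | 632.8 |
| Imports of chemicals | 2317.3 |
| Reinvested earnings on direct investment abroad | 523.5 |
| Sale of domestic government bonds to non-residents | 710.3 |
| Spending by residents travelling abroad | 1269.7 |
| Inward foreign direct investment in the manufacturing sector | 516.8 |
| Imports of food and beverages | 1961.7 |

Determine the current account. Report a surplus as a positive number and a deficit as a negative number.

Goods: -2303.9 - 3272.7 - 2317.3 - 1961.7 = -9855.6
Services: 632.8 + 1074.4 - 467.3 - 1269.7 = -29.8
Primary income: -581.5 + 523.5 + 258.7 = 200.7
Secondary income: 672.9 + 91.6 = 764.5
Current account = (-9855.6) + (-29.8) + 200.7 + 764.5 = -8920.2
(Excluded from the current account — financial account: domestic pension funds' purchases of foreign equities 1131.9, borrowing by resident firms from foreign banks 1198.6, sale of domestic government bonds to non-residents 710.3, inward foreign direct investment in the manufacturing sector 516.8; capital account: sale of embassy land to a foreign government 44.6.)

-8920.2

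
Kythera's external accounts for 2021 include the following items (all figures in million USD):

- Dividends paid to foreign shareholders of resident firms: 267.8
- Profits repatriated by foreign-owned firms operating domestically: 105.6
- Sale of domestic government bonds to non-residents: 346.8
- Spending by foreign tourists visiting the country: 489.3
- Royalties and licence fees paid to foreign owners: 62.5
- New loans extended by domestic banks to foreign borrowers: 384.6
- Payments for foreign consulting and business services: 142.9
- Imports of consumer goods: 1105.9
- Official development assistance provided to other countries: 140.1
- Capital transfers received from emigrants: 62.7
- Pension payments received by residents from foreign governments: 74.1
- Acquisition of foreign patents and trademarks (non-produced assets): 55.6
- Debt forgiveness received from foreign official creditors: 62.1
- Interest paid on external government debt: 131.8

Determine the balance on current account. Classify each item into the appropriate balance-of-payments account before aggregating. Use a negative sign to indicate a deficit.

Goods: -1105.9
Services: -62.5 - 142.9 + 489.3 = 283.9
Primary income: -267.8 - 131.8 - 105.6 = -505.2
Secondary income: -140.1 + 74.1 = -66.0
Current account = (-1105.9) + 283.9 + (-505.2) + (-66.0) = -1393.2
(Excluded from the current account — financial account: sale of domestic government bonds to non-residents 346.8, new loans extended by domestic banks to foreign borrowers 384.6; capital account: capital transfers received from emigrants 62.7, acquisition of foreign patents and trademarks (non-produced assets) 55.6, debt forgiveness received from foreign official creditors 62.1.)

-1393.2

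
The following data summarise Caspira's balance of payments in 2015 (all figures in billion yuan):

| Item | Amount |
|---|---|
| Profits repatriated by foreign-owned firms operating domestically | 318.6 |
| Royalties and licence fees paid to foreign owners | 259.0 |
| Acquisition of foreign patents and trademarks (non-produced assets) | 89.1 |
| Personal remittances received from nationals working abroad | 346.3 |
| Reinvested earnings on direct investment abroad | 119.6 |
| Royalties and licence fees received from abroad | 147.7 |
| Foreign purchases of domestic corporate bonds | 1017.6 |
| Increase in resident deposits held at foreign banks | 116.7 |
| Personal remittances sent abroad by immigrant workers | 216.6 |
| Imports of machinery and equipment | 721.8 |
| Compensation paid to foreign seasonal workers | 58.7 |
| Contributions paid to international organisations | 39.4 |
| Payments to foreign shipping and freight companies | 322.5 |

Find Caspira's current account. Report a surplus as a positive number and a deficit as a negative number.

Goods: -721.8
Services: 147.7 - 259.0 - 322.5 = -433.8
Primary income: -318.6 + 119.6 - 58.7 = -257.7
Secondary income: 346.3 - 216.6 - 39.4 = 90.3
Current account = (-721.8) + (-433.8) + (-257.7) + 90.3 = -1323.0
(Excluded from the current account — capital account: acquisition of foreign patents and trademarks (non-produced assets) 89.1; financial account: foreign purchases of domestic corporate bonds 1017.6, increase in resident deposits held at foreign banks 116.7.)

-1323.0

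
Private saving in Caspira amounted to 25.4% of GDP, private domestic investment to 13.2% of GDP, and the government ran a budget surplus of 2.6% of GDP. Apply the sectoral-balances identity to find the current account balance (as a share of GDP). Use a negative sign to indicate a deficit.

14.8

By the sectoral-balances identity, CA = (S_private - I) + (T - G).
Private balance = 25.4 - 13.2 = 12.2
Government balance (T - G) = 2.6
CA = 12.2 + 2.6 = 14.8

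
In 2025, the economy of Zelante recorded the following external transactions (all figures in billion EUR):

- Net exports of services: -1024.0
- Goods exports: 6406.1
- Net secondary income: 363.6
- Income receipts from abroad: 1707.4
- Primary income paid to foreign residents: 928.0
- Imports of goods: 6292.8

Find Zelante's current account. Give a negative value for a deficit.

Goods balance = 6406.1 - 6292.8 = 113.3
Services balance = -1024.0
Trade balance (goods + services) = 113.3 + (-1024.0) = -910.7
Net primary income = 1707.4 - 928.0 = 779.4
Net secondary income = 363.6
Current account = -910.7 + 779.4 + 363.6 = 232.3

232.3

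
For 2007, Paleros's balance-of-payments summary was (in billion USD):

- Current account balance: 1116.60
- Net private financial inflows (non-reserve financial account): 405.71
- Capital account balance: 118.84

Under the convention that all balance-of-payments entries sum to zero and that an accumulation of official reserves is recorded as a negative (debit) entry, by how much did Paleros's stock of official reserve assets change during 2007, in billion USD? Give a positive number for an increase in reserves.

1641.15

Official reserve transactions balance = -(1116.60 + 118.84 + 405.71) = -1641.15
An accumulation of reserves is recorded as a debit (negative entry), so the change in the stock of reserves is the negative of that balance.
Change in official reserves = -(-1641.15) = 1641.15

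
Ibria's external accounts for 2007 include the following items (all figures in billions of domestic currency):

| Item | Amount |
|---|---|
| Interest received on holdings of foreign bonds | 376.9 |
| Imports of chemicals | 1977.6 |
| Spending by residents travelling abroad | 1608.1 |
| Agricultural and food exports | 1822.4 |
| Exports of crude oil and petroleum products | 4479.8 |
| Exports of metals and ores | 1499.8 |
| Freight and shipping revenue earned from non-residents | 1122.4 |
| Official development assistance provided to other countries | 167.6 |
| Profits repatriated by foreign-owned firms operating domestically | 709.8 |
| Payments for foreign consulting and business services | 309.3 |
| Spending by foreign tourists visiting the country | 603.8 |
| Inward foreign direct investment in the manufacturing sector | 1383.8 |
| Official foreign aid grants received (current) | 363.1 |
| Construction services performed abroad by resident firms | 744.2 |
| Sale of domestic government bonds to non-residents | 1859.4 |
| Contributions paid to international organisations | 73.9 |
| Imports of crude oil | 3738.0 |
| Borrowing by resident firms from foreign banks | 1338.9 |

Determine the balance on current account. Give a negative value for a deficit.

Goods: 1499.8 + 4479.8 - 1977.6 - 3738.0 + 1822.4 = 2086.4
Services: -309.3 + 1122.4 + 744.2 + 603.8 - 1608.1 = 553.0
Primary income: 376.9 - 709.8 = -332.9
Secondary income: -167.6 - 73.9 + 363.1 = 121.6
Current account = 2086.4 + 553.0 + (-332.9) + 121.6 = 2428.1
(Excluded from the current account — financial account: inward foreign direct investment in the manufacturing sector 1383.8, sale of domestic government bonds to non-residents 1859.4, borrowing by resident firms from foreign banks 1338.9.)

2428.1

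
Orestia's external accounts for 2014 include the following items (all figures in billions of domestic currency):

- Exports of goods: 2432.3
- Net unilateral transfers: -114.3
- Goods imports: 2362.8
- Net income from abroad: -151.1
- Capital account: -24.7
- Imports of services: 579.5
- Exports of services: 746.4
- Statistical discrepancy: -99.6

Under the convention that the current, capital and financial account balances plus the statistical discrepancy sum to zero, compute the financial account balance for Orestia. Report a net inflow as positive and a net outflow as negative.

Goods balance = 2432.3 - 2362.8 = 69.5
Services balance = 746.4 - 579.5 = 166.9
Trade balance (goods + services) = 69.5 + 166.9 = 236.4
Net primary income = -151.1
Net secondary income = -114.3
Current account = 236.4 + (-151.1) + (-114.3) = -29.0
Financial account = -(-29.0 + (-24.7) + (-99.6)) = 153.3

153.3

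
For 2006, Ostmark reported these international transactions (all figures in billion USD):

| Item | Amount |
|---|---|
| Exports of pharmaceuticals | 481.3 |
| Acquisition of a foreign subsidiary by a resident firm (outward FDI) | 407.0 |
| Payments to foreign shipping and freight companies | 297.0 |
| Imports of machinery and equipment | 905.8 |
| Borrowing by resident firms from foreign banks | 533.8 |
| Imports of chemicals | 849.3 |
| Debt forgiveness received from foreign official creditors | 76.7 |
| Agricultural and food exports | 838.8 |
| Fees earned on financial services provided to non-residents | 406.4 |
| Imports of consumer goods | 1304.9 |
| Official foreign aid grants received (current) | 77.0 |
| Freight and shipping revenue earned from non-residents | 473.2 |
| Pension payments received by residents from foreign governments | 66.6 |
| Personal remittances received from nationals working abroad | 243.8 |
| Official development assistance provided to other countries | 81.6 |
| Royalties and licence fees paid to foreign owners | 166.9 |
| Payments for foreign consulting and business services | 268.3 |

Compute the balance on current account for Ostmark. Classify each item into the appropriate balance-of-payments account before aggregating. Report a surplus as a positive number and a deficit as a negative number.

Goods: -849.3 - 905.8 - 1304.9 + 838.8 + 481.3 = -1739.9
Services: 473.2 - 268.3 - 297.0 + 406.4 - 166.9 = 147.4
Secondary income: 66.6 + 243.8 - 81.6 + 77.0 = 305.8
Current account = (-1739.9) + 147.4 + 305.8 = -1286.7
(Excluded from the current account — financial account: acquisition of a foreign subsidiary by a resident firm (outward FDI) 407.0, borrowing by resident firms from foreign banks 533.8; capital account: debt forgiveness received from foreign official creditors 76.7.)

-1286.7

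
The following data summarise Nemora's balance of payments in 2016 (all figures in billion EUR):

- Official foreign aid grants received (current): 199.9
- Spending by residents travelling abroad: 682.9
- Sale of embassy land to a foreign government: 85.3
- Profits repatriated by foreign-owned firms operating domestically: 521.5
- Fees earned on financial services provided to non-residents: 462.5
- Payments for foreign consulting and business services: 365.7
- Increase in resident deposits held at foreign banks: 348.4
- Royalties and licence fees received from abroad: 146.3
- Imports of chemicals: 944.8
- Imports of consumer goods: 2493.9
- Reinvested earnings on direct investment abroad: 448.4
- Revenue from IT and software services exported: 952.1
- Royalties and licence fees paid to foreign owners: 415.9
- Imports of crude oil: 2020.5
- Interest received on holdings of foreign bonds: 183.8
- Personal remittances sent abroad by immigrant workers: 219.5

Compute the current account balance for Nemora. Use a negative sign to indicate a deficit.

-5271.7

Goods: -944.8 - 2020.5 - 2493.9 = -5459.2
Services: 146.3 - 365.7 - 415.9 + 952.1 + 462.5 - 682.9 = 96.4
Primary income: -521.5 + 183.8 + 448.4 = 110.7
Secondary income: 199.9 - 219.5 = -19.6
Current account = (-5459.2) + 96.4 + 110.7 + (-19.6) = -5271.7
(Excluded from the current account — capital account: sale of embassy land to a foreign government 85.3; financial account: increase in resident deposits held at foreign banks 348.4.)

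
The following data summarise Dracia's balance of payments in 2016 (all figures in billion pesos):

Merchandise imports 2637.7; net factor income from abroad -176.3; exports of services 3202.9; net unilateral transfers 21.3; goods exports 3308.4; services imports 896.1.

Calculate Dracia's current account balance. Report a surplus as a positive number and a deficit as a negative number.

Goods balance = 3308.4 - 2637.7 = 670.7
Services balance = 3202.9 - 896.1 = 2306.8
Trade balance (goods + services) = 670.7 + 2306.8 = 2977.5
Net primary income = -176.3
Net secondary income = 21.3
Current account = 2977.5 + (-176.3) + 21.3 = 2822.5

2822.5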